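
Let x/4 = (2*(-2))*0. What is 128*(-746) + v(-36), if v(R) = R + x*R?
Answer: -95524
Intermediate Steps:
x = 0 (x = 4*((2*(-2))*0) = 4*(-4*0) = 4*0 = 0)
v(R) = R (v(R) = R + 0*R = R + 0 = R)
128*(-746) + v(-36) = 128*(-746) - 36 = -95488 - 36 = -95524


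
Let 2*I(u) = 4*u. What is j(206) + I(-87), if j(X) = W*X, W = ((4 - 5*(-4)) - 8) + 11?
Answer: 5388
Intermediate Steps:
I(u) = 2*u (I(u) = (4*u)/2 = 2*u)
W = 27 (W = ((4 + 20) - 8) + 11 = (24 - 8) + 11 = 16 + 11 = 27)
j(X) = 27*X
j(206) + I(-87) = 27*206 + 2*(-87) = 5562 - 174 = 5388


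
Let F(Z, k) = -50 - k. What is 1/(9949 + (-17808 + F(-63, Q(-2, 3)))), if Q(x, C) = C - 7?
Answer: -1/7905 ≈ -0.00012650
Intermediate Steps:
Q(x, C) = -7 + C
1/(9949 + (-17808 + F(-63, Q(-2, 3)))) = 1/(9949 + (-17808 + (-50 - (-7 + 3)))) = 1/(9949 + (-17808 + (-50 - 1*(-4)))) = 1/(9949 + (-17808 + (-50 + 4))) = 1/(9949 + (-17808 - 46)) = 1/(9949 - 17854) = 1/(-7905) = -1/7905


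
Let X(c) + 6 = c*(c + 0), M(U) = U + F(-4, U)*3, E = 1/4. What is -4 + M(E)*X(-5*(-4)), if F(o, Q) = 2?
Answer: 4917/2 ≈ 2458.5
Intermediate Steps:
E = ¼ ≈ 0.25000
M(U) = 6 + U (M(U) = U + 2*3 = U + 6 = 6 + U)
X(c) = -6 + c² (X(c) = -6 + c*(c + 0) = -6 + c*c = -6 + c²)
-4 + M(E)*X(-5*(-4)) = -4 + (6 + ¼)*(-6 + (-5*(-4))²) = -4 + 25*(-6 + 20²)/4 = -4 + 25*(-6 + 400)/4 = -4 + (25/4)*394 = -4 + 4925/2 = 4917/2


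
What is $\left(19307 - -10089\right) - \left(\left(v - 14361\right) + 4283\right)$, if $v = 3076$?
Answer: $36398$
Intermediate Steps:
$\left(19307 - -10089\right) - \left(\left(v - 14361\right) + 4283\right) = \left(19307 - -10089\right) - \left(\left(3076 - 14361\right) + 4283\right) = \left(19307 + 10089\right) - \left(-11285 + 4283\right) = 29396 - -7002 = 29396 + 7002 = 36398$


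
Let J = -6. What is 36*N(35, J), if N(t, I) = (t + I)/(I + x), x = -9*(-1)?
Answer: 348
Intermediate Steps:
x = 9
N(t, I) = (I + t)/(9 + I) (N(t, I) = (t + I)/(I + 9) = (I + t)/(9 + I))
36*N(35, J) = 36*((-6 + 35)/(9 - 6)) = 36*(29/3) = 348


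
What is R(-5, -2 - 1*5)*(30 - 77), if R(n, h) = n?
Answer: 235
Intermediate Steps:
R(-5, -2 - 1*5)*(30 - 77) = -5*(30 - 77) = -5*(-47) = 235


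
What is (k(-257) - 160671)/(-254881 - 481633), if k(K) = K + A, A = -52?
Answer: 80490/368257 ≈ 0.21857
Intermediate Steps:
k(K) = -52 + K (k(K) = K - 52 = -52 + K)
(k(-257) - 160671)/(-254881 - 481633) = ((-52 - 257) - 160671)/(-254881 - 481633) = (-309 - 160671)/(-736514) = -160980*(-1/736514) = 80490/368257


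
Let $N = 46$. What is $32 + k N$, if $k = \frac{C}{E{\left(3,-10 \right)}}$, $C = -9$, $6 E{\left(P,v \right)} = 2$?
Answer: $-1210$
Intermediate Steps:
$E{\left(P,v \right)} = \frac{1}{3}$ ($E{\left(P,v \right)} = \frac{1}{6} \cdot 2 = \frac{1}{3}$)
$k = -27$ ($k = - 9 \frac{1}{\frac{1}{3}} = \left(-9\right) 3 = -27$)
$32 + k N = 32 - 1242 = -1210$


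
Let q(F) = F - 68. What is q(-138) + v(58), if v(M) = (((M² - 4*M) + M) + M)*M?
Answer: 188178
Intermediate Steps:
q(F) = -68 + F
v(M) = M*(M² - 2*M) (v(M) = ((M² - 3*M) + M)*M = (M² - 2*M)*M = M*(M² - 2*M))
q(-138) + v(58) = (-68 - 138) + 58²*(-2 + 58) = -206 + 3364*56 = -206 + 188384 = 188178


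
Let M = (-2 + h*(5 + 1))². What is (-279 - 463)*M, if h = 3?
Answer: -189952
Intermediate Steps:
M = 256 (M = (-2 + 3*(5 + 1))² = (-2 + 3*6)² = (-2 + 18)² = 16² = 256)
(-279 - 463)*M = (-279 - 463)*256 = -742*256 = -189952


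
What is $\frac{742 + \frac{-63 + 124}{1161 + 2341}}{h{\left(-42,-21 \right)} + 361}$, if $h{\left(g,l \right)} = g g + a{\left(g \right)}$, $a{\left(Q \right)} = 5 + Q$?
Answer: $\frac{89605}{252144} \approx 0.35537$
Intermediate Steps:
$h{\left(g,l \right)} = 5 + g + g^{2}$ ($h{\left(g,l \right)} = g g + \left(5 + g\right) = g^{2} + \left(5 + g\right) = 5 + g + g^{2}$)
$\frac{742 + \frac{-63 + 124}{1161 + 2341}}{h{\left(-42,-21 \right)} + 361} = \frac{742 + \frac{-63 + 124}{1161 + 2341}}{\left(5 - 42 + \left(-42\right)^{2}\right) + 361} = \frac{742 + \frac{61}{3502}}{\left(5 - 42 + 1764\right) + 361} = \frac{742 + 61 \cdot \frac{1}{3502}}{1727 + 361} = \frac{742 + \frac{61}{3502}}{2088} = \frac{2598545}{3502} \cdot \frac{1}{2088} = \frac{89605}{252144}$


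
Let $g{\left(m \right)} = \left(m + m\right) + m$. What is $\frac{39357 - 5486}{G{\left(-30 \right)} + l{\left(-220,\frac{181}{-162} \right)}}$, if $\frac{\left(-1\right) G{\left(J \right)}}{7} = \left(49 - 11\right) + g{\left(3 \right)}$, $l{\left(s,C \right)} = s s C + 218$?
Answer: $- \frac{2743551}{4389191} \approx -0.62507$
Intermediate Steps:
$l{\left(s,C \right)} = 218 + C s^{2}$ ($l{\left(s,C \right)} = s^{2} C + 218 = C s^{2} + 218 = 218 + C s^{2}$)
$g{\left(m \right)} = 3 m$ ($g{\left(m \right)} = 2 m + m = 3 m$)
$G{\left(J \right)} = -329$ ($G{\left(J \right)} = - 7 \left(\left(49 - 11\right) + 3 \cdot 3\right) = - 7 \left(38 + 9\right) = \left(-7\right) 47 = -329$)
$\frac{39357 - 5486}{G{\left(-30 \right)} + l{\left(-220,\frac{181}{-162} \right)}} = \frac{39357 - 5486}{-329 + \left(218 + \frac{181}{-162} \left(-220\right)^{2}\right)} = \frac{33871}{-329 + \left(218 + 181 \left(- \frac{1}{162}\right) 48400\right)} = \frac{33871}{-329 + \left(218 - \frac{4380200}{81}\right)} = \frac{33871}{-329 - \frac{4362542}{81}} = \frac{33871}{- \frac{4389191}{81}} = 33871 \left(- \frac{81}{4389191}\right) = - \frac{2743551}{4389191}$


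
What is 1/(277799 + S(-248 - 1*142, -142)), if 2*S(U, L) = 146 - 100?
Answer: 1/277822 ≈ 3.5994e-6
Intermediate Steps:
S(U, L) = 23 (S(U, L) = (146 - 100)/2 = (1/2)*46 = 23)
1/(277799 + S(-248 - 1*142, -142)) = 1/(277799 + 23) = 1/277822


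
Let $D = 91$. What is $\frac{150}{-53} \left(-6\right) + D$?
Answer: $\frac{5723}{53} \approx 107.98$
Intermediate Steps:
$\frac{150}{-53} \left(-6\right) + D = \frac{150}{-53} \left(-6\right) + 91 = 150 \left(- \frac{1}{53}\right) \left(-6\right) + 91 = \left(- \frac{150}{53}\right) \left(-6\right) + 91 = \frac{900}{53} + 91 = \frac{5723}{53}$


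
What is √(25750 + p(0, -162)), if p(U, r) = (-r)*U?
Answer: 5*√1030 ≈ 160.47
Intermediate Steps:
p(U, r) = -U*r
√(25750 + p(0, -162)) = √(25750 - 1*0*(-162)) = √(25750 + 0) = √25750 = 5*√1030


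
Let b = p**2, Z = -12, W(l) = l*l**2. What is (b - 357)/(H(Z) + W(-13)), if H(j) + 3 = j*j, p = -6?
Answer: 321/2056 ≈ 0.15613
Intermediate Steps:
W(l) = l**3
b = 36 (b = (-6)**2 = 36)
H(j) = -3 + j**2 (H(j) = -3 + j*j = -3 + j**2)
(b - 357)/(H(Z) + W(-13)) = (36 - 357)/((-3 + (-12)**2) + (-13)**3) = -321/((-3 + 144) - 2197) = -321/(141 - 2197) = -321/(-2056) = -1/2056*(-321) = 321/2056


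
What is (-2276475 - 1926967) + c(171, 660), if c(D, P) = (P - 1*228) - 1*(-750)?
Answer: -4202260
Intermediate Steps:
c(D, P) = 522 + P (c(D, P) = (P - 228) + 750 = (-228 + P) + 750 = 522 + P)
(-2276475 - 1926967) + c(171, 660) = (-2276475 - 1926967) + (522 + 660) = -4203442 + 1182 = -4202260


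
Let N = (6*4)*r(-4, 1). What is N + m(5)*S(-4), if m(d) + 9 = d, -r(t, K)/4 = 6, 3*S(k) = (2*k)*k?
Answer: -1856/3 ≈ -618.67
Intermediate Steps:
S(k) = 2*k**2/3 (S(k) = ((2*k)*k)/3 = (2*k**2)/3 = 2*k**2/3)
r(t, K) = -24 (r(t, K) = -4*6 = -24)
m(d) = -9 + d
N = -576 (N = (6*4)*(-24) = 24*(-24) = -576)
N + m(5)*S(-4) = -576 + (-9 + 5)*((2/3)*(-4)**2) = -576 - 8*16/3 = -576 - 4*32/3 = -576 - 128/3 = -1856/3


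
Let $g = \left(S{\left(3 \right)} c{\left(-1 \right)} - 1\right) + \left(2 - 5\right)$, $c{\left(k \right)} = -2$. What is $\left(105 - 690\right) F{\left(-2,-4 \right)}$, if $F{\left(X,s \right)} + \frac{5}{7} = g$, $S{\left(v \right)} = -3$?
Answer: $- \frac{5265}{7} \approx -752.14$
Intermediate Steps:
$g = 2$ ($g = \left(\left(-3\right) \left(-2\right) - 1\right) + \left(2 - 5\right) = \left(6 - 1\right) + \left(2 - 5\right) = 5 - 3 = 2$)
$F{\left(X,s \right)} = \frac{9}{7}$ ($F{\left(X,s \right)} = - \frac{5}{7} + 2 = \frac{9}{7}$)
$\left(105 - 690\right) F{\left(-2,-4 \right)} = \left(105 - 690\right) \frac{9}{7} = \left(-585\right) \frac{9}{7} = - \frac{5265}{7}$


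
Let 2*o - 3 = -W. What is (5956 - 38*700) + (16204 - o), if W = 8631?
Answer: -126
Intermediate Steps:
o = -4314 (o = 3/2 + (-1*8631)/2 = 3/2 + (½)*(-8631) = 3/2 - 8631/2 = -4314)
(5956 - 38*700) + (16204 - o) = (5956 - 38*700) + (16204 - 1*(-4314)) = (5956 - 26600) + (16204 + 4314) = -20644 + 20518 = -126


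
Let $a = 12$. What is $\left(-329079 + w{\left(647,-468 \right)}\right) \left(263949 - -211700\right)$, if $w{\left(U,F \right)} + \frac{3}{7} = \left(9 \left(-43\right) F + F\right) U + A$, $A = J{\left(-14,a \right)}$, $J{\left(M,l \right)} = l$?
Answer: $\frac{388058864506680}{7} \approx 5.5437 \cdot 10^{13}$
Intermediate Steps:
$A = 12$
$w{\left(U,F \right)} = \frac{81}{7} - 386 F U$ ($w{\left(U,F \right)} = - \frac{3}{7} + \left(\left(9 \left(-43\right) F + F\right) U + 12\right) = - \frac{3}{7} + \left(\left(- 387 F + F\right) U + 12\right) = - \frac{3}{7} + \left(- 386 F U + 12\right) = - \frac{3}{7} - \left(-12 + 386 F U\right) = \frac{81}{7} - 386 F U$)
$\left(-329079 + w{\left(647,-468 \right)}\right) \left(263949 - -211700\right) = \left(-329079 - \left(- \frac{81}{7} - 116879256\right)\right) \left(263949 - -211700\right) = \left(-329079 + \left(\frac{81}{7} + 116879256\right)\right) \left(263949 + 211700\right) = \left(-329079 + \frac{818154873}{7}\right) 475649 = \frac{815851320}{7} \cdot 475649 = \frac{388058864506680}{7}$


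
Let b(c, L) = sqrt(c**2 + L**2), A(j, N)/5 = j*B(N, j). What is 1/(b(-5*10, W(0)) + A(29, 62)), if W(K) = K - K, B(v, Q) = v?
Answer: 1/9040 ≈ 0.00011062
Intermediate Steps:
W(K) = 0
A(j, N) = 5*N*j (A(j, N) = 5*(j*N) = 5*(N*j) = 5*N*j)
b(c, L) = sqrt(L**2 + c**2)
1/(b(-5*10, W(0)) + A(29, 62)) = 1/(sqrt(0**2 + (-5*10)**2) + 5*62*29) = 1/(sqrt(0 + (-50)**2) + 8990) = 1/(sqrt(0 + 2500) + 8990) = 1/(sqrt(2500) + 8990) = 1/(50 + 8990) = 1/9040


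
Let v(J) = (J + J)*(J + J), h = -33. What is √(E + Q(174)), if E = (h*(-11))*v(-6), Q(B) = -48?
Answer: 32*√51 ≈ 228.53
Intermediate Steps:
v(J) = 4*J² (v(J) = (2*J)*(2*J) = 4*J²)
E = 52272 (E = (-33*(-11))*(4*(-6)²) = 363*(4*36) = 363*144 = 52272)
√(E + Q(174)) = √(52272 - 48) = √52224 = 32*√51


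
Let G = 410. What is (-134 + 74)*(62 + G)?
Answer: -28320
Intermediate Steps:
(-134 + 74)*(62 + G) = (-134 + 74)*(62 + 410) = -60*472 = -28320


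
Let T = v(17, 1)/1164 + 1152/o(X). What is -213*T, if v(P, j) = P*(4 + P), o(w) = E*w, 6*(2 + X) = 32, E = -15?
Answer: 46969269/9700 ≈ 4842.2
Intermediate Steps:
X = 10/3 (X = -2 + (⅙)*32 = -2 + 16/3 = 10/3 ≈ 3.3333)
o(w) = -15*w
T = -220513/9700 (T = (17*(4 + 17))/1164 + 1152/((-15*10/3)) = (17*21)*(1/1164) + 1152/(-50) = 357*(1/1164) + 1152*(-1/50) = 119/388 - 576/25 = -220513/9700 ≈ -22.733)
-213*T = -213*(-220513/9700) = 46969269/9700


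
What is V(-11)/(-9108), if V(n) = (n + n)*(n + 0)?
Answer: -11/414 ≈ -0.026570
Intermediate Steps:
V(n) = 2*n² (V(n) = (2*n)*n = 2*n²)
V(-11)/(-9108) = (2*(-11)²)/(-9108) = (2*121)*(-1/9108) = 242*(-1/9108) = -11/414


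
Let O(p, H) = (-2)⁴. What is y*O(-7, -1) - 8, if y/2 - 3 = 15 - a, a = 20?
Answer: -72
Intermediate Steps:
O(p, H) = 16
y = -4 (y = 6 + 2*(15 - 1*20) = 6 + 2*(15 - 20) = 6 + 2*(-5) = 6 - 10 = -4)
y*O(-7, -1) - 8 = -4*16 - 8 = -64 - 8 = -72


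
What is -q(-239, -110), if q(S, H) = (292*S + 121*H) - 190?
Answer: 83288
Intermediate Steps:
q(S, H) = -190 + 121*H + 292*S (q(S, H) = (121*H + 292*S) - 190 = -190 + 121*H + 292*S)
-q(-239, -110) = -(-190 + 121*(-110) + 292*(-239)) = -(-190 - 13310 - 69788) = -1*(-83288) = 83288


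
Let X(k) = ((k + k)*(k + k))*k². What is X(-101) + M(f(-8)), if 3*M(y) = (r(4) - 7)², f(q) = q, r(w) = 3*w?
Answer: 1248724837/3 ≈ 4.1624e+8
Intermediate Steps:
M(y) = 25/3 (M(y) = (3*4 - 7)²/3 = (12 - 7)²/3 = (⅓)*5² = (⅓)*25 = 25/3)
X(k) = 4*k⁴ (X(k) = ((2*k)*(2*k))*k² = (4*k²)*k² = 4*k⁴)
X(-101) + M(f(-8)) = 4*(-101)⁴ + 25/3 = 4*104060401 + 25/3 = 416241604 + 25/3 = 1248724837/3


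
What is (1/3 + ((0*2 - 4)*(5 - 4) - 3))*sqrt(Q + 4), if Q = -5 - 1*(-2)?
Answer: -20/3 ≈ -6.6667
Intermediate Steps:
Q = -3 (Q = -5 + 2 = -3)
(1/3 + ((0*2 - 4)*(5 - 4) - 3))*sqrt(Q + 4) = (1/3 + ((0*2 - 4)*(5 - 4) - 3))*sqrt(-3 + 4) = (1/3 + ((0 - 4)*1 - 3))*sqrt(1) = (1/3 + (-4*1 - 3))*1 = (1/3 + (-4 - 3))*1 = (1/3 - 7)*1 = -20/3*1 = -20/3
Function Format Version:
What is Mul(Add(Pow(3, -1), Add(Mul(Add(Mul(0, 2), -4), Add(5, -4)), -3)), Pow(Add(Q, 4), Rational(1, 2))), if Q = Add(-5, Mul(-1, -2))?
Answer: Rational(-20, 3) ≈ -6.6667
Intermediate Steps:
Q = -3 (Q = Add(-5, 2) = -3)
Mul(Add(Pow(3, -1), Add(Mul(Add(Mul(0, 2), -4), Add(5, -4)), -3)), Pow(Add(Q, 4), Rational(1, 2))) = Mul(Add(Pow(3, -1), Add(Mul(Add(Mul(0, 2), -4), Add(5, -4)), -3)), Pow(Add(-3, 4), Rational(1, 2))) = Mul(Add(Rational(1, 3), Add(Mul(Add(0, -4), 1), -3)), Pow(1, Rational(1, 2))) = Mul(Add(Rational(1, 3), Add(Mul(-4, 1), -3)), 1) = Mul(Add(Rational(1, 3), Add(-4, -3)), 1) = Mul(Add(Rational(1, 3), -7), 1) = Mul(Rational(-20, 3), 1) = Rational(-20, 3)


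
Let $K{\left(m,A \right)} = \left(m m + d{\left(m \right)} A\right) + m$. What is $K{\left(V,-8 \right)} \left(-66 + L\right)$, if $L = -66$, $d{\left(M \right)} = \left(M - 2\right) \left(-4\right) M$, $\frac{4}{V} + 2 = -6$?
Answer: $-5247$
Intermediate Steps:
$V = - \frac{1}{2}$ ($V = \frac{4}{-2 - 6} = \frac{4}{-8} = 4 \left(- \frac{1}{8}\right) = - \frac{1}{2} \approx -0.5$)
$d{\left(M \right)} = M \left(8 - 4 M\right)$ ($d{\left(M \right)} = \left(-2 + M\right) \left(-4\right) M = \left(8 - 4 M\right) M = M \left(8 - 4 M\right)$)
$K{\left(m,A \right)} = m + m^{2} + 4 A m \left(2 - m\right)$ ($K{\left(m,A \right)} = \left(m m + 4 m \left(2 - m\right) A\right) + m = \left(m^{2} + 4 A m \left(2 - m\right)\right) + m = m + m^{2} + 4 A m \left(2 - m\right)$)
$K{\left(V,-8 \right)} \left(-66 + L\right) = - \frac{1 - \frac{1}{2} - - 32 \left(-2 - \frac{1}{2}\right)}{2} \left(-66 - 66\right) = - \frac{1 - \frac{1}{2} - \left(-32\right) \left(- \frac{5}{2}\right)}{2} \left(-132\right) = - \frac{1 - \frac{1}{2} - 80}{2} \left(-132\right) = \left(- \frac{1}{2}\right) \left(- \frac{159}{2}\right) \left(-132\right) = \frac{159}{4} \left(-132\right) = -5247$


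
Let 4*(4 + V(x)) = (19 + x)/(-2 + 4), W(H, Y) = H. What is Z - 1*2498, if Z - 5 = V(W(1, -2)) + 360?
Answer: -4269/2 ≈ -2134.5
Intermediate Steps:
V(x) = -13/8 + x/8 (V(x) = -4 + ((19 + x)/(-2 + 4))/4 = -4 + ((19 + x)/2)/4 = -4 + ((19 + x)*(½))/4 = -4 + (19/2 + x/2)/4 = -4 + (19/8 + x/8) = -13/8 + x/8)
Z = 727/2 (Z = 5 + ((-13/8 + (⅛)*1) + 360) = 5 + ((-13/8 + ⅛) + 360) = 5 + (-3/2 + 360) = 5 + 717/2 = 727/2 ≈ 363.50)
Z - 1*2498 = 727/2 - 1*2498 = 727/2 - 2498 = -4269/2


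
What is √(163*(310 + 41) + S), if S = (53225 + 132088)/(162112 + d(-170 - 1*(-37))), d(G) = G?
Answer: 4*√10424574561065/53993 ≈ 239.19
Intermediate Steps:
S = 61771/53993 (S = (53225 + 132088)/(162112 + (-170 - 1*(-37))) = 185313/(162112 + (-170 + 37)) = 185313/(162112 - 133) = 185313/161979 = 185313*(1/161979) = 61771/53993 ≈ 1.1441)
√(163*(310 + 41) + S) = √(163*(310 + 41) + 61771/53993) = √(163*351 + 61771/53993) = √(57213 + 61771/53993) = √(3089163280/53993) = 4*√10424574561065/53993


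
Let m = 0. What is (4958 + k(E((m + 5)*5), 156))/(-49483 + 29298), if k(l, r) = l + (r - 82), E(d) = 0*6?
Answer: -5032/20185 ≈ -0.24929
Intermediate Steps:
E(d) = 0
k(l, r) = -82 + l + r (k(l, r) = l + (-82 + r) = -82 + l + r)
(4958 + k(E((m + 5)*5), 156))/(-49483 + 29298) = (4958 + (-82 + 0 + 156))/(-49483 + 29298) = (4958 + 74)/(-20185) = 5032*(-1/20185) = -5032/20185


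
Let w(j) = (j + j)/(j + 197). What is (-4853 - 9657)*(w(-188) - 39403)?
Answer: 5151093530/9 ≈ 5.7234e+8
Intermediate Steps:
w(j) = 2*j/(197 + j) (w(j) = (2*j)/(197 + j) = 2*j/(197 + j))
(-4853 - 9657)*(w(-188) - 39403) = (-4853 - 9657)*(2*(-188)/(197 - 188) - 39403) = -14510*(2*(-188)/9 - 39403) = -14510*(2*(-188)*(1/9) - 39403) = -14510*(-376/9 - 39403) = -14510*(-355003/9) = 5151093530/9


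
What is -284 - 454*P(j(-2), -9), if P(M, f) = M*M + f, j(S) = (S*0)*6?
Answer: 3802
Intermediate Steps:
j(S) = 0 (j(S) = 0*6 = 0)
P(M, f) = f + M² (P(M, f) = M² + f = f + M²)
-284 - 454*P(j(-2), -9) = -284 - 454*(-9 + 0²) = -284 - 454*(-9 + 0) = -284 - 454*(-9) = -284 + 4086 = 3802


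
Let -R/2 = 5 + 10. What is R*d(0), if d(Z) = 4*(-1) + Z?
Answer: 120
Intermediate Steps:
d(Z) = -4 + Z
R = -30 (R = -2*(5 + 10) = -2*15 = -30)
R*d(0) = -30*(-4 + 0) = -30*(-4) = 120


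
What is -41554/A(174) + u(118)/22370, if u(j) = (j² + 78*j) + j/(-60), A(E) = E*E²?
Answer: 37780917389/36826780275 ≈ 1.0259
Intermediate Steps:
A(E) = E³
u(j) = j² + 4679*j/60 (u(j) = (j² + 78*j) + j*(-1/60) = (j² + 78*j) - j/60 = j² + 4679*j/60)
-41554/A(174) + u(118)/22370 = -41554/(174³) + ((1/60)*118*(4679 + 60*118))/22370 = -41554/5268024 + ((1/60)*118*(4679 + 7080))*(1/22370) = -41554*1/5268024 + ((1/60)*118*11759)*(1/22370) = -20777/2634012 + (693781/30)*(1/22370) = -20777/2634012 + 693781/671100 = 37780917389/36826780275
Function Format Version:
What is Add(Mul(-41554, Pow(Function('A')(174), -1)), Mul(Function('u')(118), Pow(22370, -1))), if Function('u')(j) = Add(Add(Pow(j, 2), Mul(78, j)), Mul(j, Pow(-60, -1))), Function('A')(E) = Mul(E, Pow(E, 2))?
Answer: Rational(37780917389, 36826780275) ≈ 1.0259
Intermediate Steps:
Function('A')(E) = Pow(E, 3)
Function('u')(j) = Add(Pow(j, 2), Mul(Rational(4679, 60), j)) (Function('u')(j) = Add(Add(Pow(j, 2), Mul(78, j)), Mul(j, Rational(-1, 60))) = Add(Add(Pow(j, 2), Mul(78, j)), Mul(Rational(-1, 60), j)) = Add(Pow(j, 2), Mul(Rational(4679, 60), j)))
Add(Mul(-41554, Pow(Function('A')(174), -1)), Mul(Function('u')(118), Pow(22370, -1))) = Add(Mul(-41554, Pow(Pow(174, 3), -1)), Mul(Mul(Rational(1, 60), 118, Add(4679, Mul(60, 118))), Pow(22370, -1))) = Add(Mul(-41554, Pow(5268024, -1)), Mul(Mul(Rational(1, 60), 118, Add(4679, 7080)), Rational(1, 22370))) = Add(Mul(-41554, Rational(1, 5268024)), Mul(Mul(Rational(1, 60), 118, 11759), Rational(1, 22370))) = Add(Rational(-20777, 2634012), Mul(Rational(693781, 30), Rational(1, 22370))) = Add(Rational(-20777, 2634012), Rational(693781, 671100)) = Rational(37780917389, 36826780275)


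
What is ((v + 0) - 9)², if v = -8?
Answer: 289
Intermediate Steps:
((v + 0) - 9)² = ((-8 + 0) - 9)² = (-8 - 9)² = (-17)² = 289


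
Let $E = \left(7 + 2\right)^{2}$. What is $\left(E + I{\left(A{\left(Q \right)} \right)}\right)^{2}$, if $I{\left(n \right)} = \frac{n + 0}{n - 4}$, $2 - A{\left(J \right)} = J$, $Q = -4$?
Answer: $7056$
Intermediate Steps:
$A{\left(J \right)} = 2 - J$
$I{\left(n \right)} = \frac{n}{-4 + n}$
$E = 81$ ($E = 9^{2} = 81$)
$\left(E + I{\left(A{\left(Q \right)} \right)}\right)^{2} = \left(81 + \frac{2 - -4}{-4 + \left(2 - -4\right)}\right)^{2} = \left(81 + \frac{2 + 4}{-4 + \left(2 + 4\right)}\right)^{2} = \left(81 + \frac{6}{-4 + 6}\right)^{2} = \left(81 + \frac{6}{2}\right)^{2} = \left(81 + 6 \cdot \frac{1}{2}\right)^{2} = \left(81 + 3\right)^{2} = 84^{2} = 7056$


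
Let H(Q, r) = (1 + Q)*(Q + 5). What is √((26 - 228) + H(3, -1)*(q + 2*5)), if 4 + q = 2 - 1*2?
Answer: I*√10 ≈ 3.1623*I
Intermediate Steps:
H(Q, r) = (1 + Q)*(5 + Q)
q = -4 (q = -4 + (2 - 1*2) = -4 + (2 - 2) = -4 + 0 = -4)
√((26 - 228) + H(3, -1)*(q + 2*5)) = √((26 - 228) + (5 + 3² + 6*3)*(-4 + 2*5)) = √(-202 + (5 + 9 + 18)*(-4 + 10)) = √(-202 + 32*6) = √(-202 + 192) = √(-10) = I*√10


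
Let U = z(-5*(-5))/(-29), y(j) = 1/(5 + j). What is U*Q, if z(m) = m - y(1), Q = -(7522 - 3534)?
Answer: 297106/87 ≈ 3415.0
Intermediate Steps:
Q = -3988 (Q = -1*3988 = -3988)
z(m) = -⅙ + m (z(m) = m - 1/(5 + 1) = m - 1/6 = m - 1*⅙ = m - ⅙ = -⅙ + m)
U = -149/174 (U = (-⅙ - 5*(-5))/(-29) = (-⅙ + 25)*(-1/29) = (149/6)*(-1/29) = -149/174 ≈ -0.85632)
U*Q = -149/174*(-3988) = 297106/87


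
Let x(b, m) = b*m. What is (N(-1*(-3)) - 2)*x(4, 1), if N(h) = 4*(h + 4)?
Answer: 104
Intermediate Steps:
N(h) = 16 + 4*h (N(h) = 4*(4 + h) = 16 + 4*h)
(N(-1*(-3)) - 2)*x(4, 1) = ((16 + 4*(-1*(-3))) - 2)*(4*1) = ((16 + 4*3) - 2)*4 = ((16 + 12) - 2)*4 = (28 - 2)*4 = 26*4 = 104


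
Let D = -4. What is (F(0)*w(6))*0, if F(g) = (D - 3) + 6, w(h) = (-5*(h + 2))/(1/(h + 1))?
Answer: 0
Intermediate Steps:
w(h) = (1 + h)*(-10 - 5*h) (w(h) = (-5*(2 + h))/(1/(1 + h)) = (-10 - 5*h)*(1 + h) = (1 + h)*(-10 - 5*h))
F(g) = -1 (F(g) = (-4 - 3) + 6 = -7 + 6 = -1)
(F(0)*w(6))*0 = -(-10 - 15*6 - 5*6²)*0 = -(-10 - 90 - 5*36)*0 = -(-10 - 90 - 180)*0 = -1*(-280)*0 = 280*0 = 0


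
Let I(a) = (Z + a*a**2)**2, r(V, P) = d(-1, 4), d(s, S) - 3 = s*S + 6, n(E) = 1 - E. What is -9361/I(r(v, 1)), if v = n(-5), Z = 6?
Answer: -9361/17161 ≈ -0.54548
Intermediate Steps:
v = 6 (v = 1 - 1*(-5) = 1 + 5 = 6)
d(s, S) = 9 + S*s (d(s, S) = 3 + (s*S + 6) = 3 + (S*s + 6) = 3 + (6 + S*s) = 9 + S*s)
r(V, P) = 5 (r(V, P) = 9 + 4*(-1) = 9 - 4 = 5)
I(a) = (6 + a**3)**2 (I(a) = (6 + a*a**2)**2 = (6 + a**3)**2)
-9361/I(r(v, 1)) = -9361/(6 + 5**3)**2 = -9361/(6 + 125)**2 = -9361/(131**2) = -9361/17161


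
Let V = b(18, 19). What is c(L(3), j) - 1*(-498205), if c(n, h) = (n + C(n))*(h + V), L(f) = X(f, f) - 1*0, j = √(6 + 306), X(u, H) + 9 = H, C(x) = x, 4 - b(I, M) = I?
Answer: 498373 - 24*√78 ≈ 4.9816e+5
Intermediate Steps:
b(I, M) = 4 - I
X(u, H) = -9 + H
j = 2*√78 (j = √312 = 2*√78 ≈ 17.664)
V = -14 (V = 4 - 1*18 = 4 - 18 = -14)
L(f) = -9 + f (L(f) = (-9 + f) - 1*0 = (-9 + f) + 0 = -9 + f)
c(n, h) = 2*n*(-14 + h) (c(n, h) = (n + n)*(h - 14) = (2*n)*(-14 + h) = 2*n*(-14 + h))
c(L(3), j) - 1*(-498205) = 2*(-9 + 3)*(-14 + 2*√78) - 1*(-498205) = 2*(-6)*(-14 + 2*√78) + 498205 = (168 - 24*√78) + 498205 = 498373 - 24*√78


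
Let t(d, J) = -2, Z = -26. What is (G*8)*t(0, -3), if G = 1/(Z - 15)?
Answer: 16/41 ≈ 0.39024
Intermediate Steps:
G = -1/41 (G = 1/(-26 - 15) = 1/(-41) = -1/41 ≈ -0.024390)
(G*8)*t(0, -3) = -1/41*8*(-2) = -8/41*(-2) = 16/41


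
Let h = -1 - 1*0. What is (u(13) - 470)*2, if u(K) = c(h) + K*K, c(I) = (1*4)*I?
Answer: -610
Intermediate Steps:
h = -1 (h = -1 + 0 = -1)
c(I) = 4*I
u(K) = -4 + K² (u(K) = 4*(-1) + K*K = -4 + K²)
(u(13) - 470)*2 = ((-4 + 13²) - 470)*2 = ((-4 + 169) - 470)*2 = (165 - 470)*2 = -305*2 = -610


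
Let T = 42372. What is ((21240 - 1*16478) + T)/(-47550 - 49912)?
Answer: -23567/48731 ≈ -0.48361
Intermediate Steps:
((21240 - 1*16478) + T)/(-47550 - 49912) = ((21240 - 1*16478) + 42372)/(-47550 - 49912) = ((21240 - 16478) + 42372)/(-97462) = (4762 + 42372)*(-1/97462) = 47134*(-1/97462) = -23567/48731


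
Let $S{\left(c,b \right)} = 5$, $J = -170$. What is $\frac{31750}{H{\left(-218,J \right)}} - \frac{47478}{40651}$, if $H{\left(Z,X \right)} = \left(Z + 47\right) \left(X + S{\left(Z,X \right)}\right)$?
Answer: $- \frac{9784504}{229393593} \approx -0.042654$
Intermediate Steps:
$H{\left(Z,X \right)} = \left(5 + X\right) \left(47 + Z\right)$ ($H{\left(Z,X \right)} = \left(Z + 47\right) \left(X + 5\right) = \left(47 + Z\right) \left(5 + X\right) = \left(5 + X\right) \left(47 + Z\right)$)
$\frac{31750}{H{\left(-218,J \right)}} - \frac{47478}{40651} = \frac{31750}{235 + 5 \left(-218\right) + 47 \left(-170\right) - -37060} - \frac{47478}{40651} = \frac{31750}{235 - 1090 - 7990 + 37060} - \frac{47478}{40651} = \frac{31750}{28215} - \frac{47478}{40651} = 31750 \cdot \frac{1}{28215} - \frac{47478}{40651} = \frac{6350}{5643} - \frac{47478}{40651} = - \frac{9784504}{229393593}$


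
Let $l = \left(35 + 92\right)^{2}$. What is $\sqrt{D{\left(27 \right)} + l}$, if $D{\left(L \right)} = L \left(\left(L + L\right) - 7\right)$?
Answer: $\sqrt{17398} \approx 131.9$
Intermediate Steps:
$D{\left(L \right)} = L \left(-7 + 2 L\right)$ ($D{\left(L \right)} = L \left(2 L - 7\right) = L \left(-7 + 2 L\right)$)
$l = 16129$ ($l = 127^{2} = 16129$)
$\sqrt{D{\left(27 \right)} + l} = \sqrt{27 \left(-7 + 2 \cdot 27\right) + 16129} = \sqrt{27 \left(-7 + 54\right) + 16129} = \sqrt{27 \cdot 47 + 16129} = \sqrt{1269 + 16129} = \sqrt{17398}$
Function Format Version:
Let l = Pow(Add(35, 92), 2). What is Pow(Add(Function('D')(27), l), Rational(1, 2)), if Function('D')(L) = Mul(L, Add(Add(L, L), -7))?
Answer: Pow(17398, Rational(1, 2)) ≈ 131.90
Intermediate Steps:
Function('D')(L) = Mul(L, Add(-7, Mul(2, L))) (Function('D')(L) = Mul(L, Add(Mul(2, L), -7)) = Mul(L, Add(-7, Mul(2, L))))
l = 16129 (l = Pow(127, 2) = 16129)
Pow(Add(Function('D')(27), l), Rational(1, 2)) = Pow(Add(Mul(27, Add(-7, Mul(2, 27))), 16129), Rational(1, 2)) = Pow(Add(Mul(27, Add(-7, 54)), 16129), Rational(1, 2)) = Pow(Add(Mul(27, 47), 16129), Rational(1, 2)) = Pow(Add(1269, 16129), Rational(1, 2)) = Pow(17398, Rational(1, 2))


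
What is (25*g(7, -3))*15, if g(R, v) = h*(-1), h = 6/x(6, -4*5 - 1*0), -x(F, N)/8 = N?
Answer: -225/16 ≈ -14.063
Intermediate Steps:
x(F, N) = -8*N
h = 3/80 (h = 6/((-8*(-4*5 - 1*0))) = 6/((-8*(-20 + 0))) = 6/((-8*(-20))) = 6/160 = 6*(1/160) = 3/80 ≈ 0.037500)
g(R, v) = -3/80 (g(R, v) = (3/80)*(-1) = -3/80)
(25*g(7, -3))*15 = (25*(-3/80))*15 = -15/16*15 = -225/16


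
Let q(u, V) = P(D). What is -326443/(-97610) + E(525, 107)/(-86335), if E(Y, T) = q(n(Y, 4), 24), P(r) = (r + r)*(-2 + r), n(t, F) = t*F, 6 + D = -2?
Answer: 5633567761/1685431870 ≈ 3.3425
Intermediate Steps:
D = -8 (D = -6 - 2 = -8)
n(t, F) = F*t
P(r) = 2*r*(-2 + r) (P(r) = (2*r)*(-2 + r) = 2*r*(-2 + r))
q(u, V) = 160 (q(u, V) = 2*(-8)*(-2 - 8) = 2*(-8)*(-10) = 160)
E(Y, T) = 160
-326443/(-97610) + E(525, 107)/(-86335) = -326443/(-97610) + 160/(-86335) = -326443*(-1/97610) + 160*(-1/86335) = 326443/97610 - 32/17267 = 5633567761/1685431870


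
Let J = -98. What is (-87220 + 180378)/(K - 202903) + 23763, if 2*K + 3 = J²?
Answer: 9414833099/396205 ≈ 23763.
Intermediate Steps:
K = 9601/2 (K = -3/2 + (½)*(-98)² = -3/2 + (½)*9604 = -3/2 + 4802 = 9601/2 ≈ 4800.5)
(-87220 + 180378)/(K - 202903) + 23763 = (-87220 + 180378)/(9601/2 - 202903) + 23763 = 93158/(-396205/2) + 23763 = 93158*(-2/396205) + 23763 = -186316/396205 + 23763 = 9414833099/396205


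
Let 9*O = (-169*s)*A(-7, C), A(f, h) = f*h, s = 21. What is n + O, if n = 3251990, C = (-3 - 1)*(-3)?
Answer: 3285114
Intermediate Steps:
C = 12 (C = -4*(-3) = 12)
O = 33124 (O = ((-169*21)*(-7*12))/9 = (-3549*(-84))/9 = (1/9)*298116 = 33124)
n + O = 3251990 + 33124 = 3285114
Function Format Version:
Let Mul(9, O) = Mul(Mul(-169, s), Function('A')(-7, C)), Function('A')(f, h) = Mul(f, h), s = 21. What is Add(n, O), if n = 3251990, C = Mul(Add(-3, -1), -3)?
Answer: 3285114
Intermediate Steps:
C = 12 (C = Mul(-4, -3) = 12)
O = 33124 (O = Mul(Rational(1, 9), Mul(Mul(-169, 21), Mul(-7, 12))) = Mul(Rational(1, 9), Mul(-3549, -84)) = Mul(Rational(1, 9), 298116) = 33124)
Add(n, O) = Add(3251990, 33124) = 3285114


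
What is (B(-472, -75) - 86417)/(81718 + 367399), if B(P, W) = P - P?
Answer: -86417/449117 ≈ -0.19242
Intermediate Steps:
B(P, W) = 0
(B(-472, -75) - 86417)/(81718 + 367399) = (0 - 86417)/(81718 + 367399) = -86417/449117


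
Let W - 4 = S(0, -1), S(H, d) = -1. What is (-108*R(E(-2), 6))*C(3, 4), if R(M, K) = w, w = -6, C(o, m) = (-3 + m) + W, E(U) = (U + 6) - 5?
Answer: 2592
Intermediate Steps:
W = 3 (W = 4 - 1 = 3)
E(U) = 1 + U (E(U) = (6 + U) - 5 = 1 + U)
C(o, m) = m (C(o, m) = (-3 + m) + 3 = m)
R(M, K) = -6
(-108*R(E(-2), 6))*C(3, 4) = -108*(-6)*4 = 648*4 = 2592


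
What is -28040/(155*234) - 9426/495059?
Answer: -1422333538/1795578993 ≈ -0.79213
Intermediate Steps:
-28040/(155*234) - 9426/495059 = -28040/36270 - 9426*1/495059 = -28040*1/36270 - 9426/495059 = -2804/3627 - 9426/495059 = -1422333538/1795578993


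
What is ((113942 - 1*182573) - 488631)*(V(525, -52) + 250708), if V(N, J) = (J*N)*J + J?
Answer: -930770199072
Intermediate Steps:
V(N, J) = J + N*J² (V(N, J) = N*J² + J = J + N*J²)
((113942 - 1*182573) - 488631)*(V(525, -52) + 250708) = ((113942 - 1*182573) - 488631)*(-52*(1 - 52*525) + 250708) = ((113942 - 182573) - 488631)*(-52*(1 - 27300) + 250708) = (-68631 - 488631)*(-52*(-27299) + 250708) = -557262*(1419548 + 250708) = -557262*1670256 = -930770199072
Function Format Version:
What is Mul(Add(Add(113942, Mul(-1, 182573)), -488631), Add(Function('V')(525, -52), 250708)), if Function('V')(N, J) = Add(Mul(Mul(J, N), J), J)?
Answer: -930770199072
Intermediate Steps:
Function('V')(N, J) = Add(J, Mul(N, Pow(J, 2))) (Function('V')(N, J) = Add(Mul(N, Pow(J, 2)), J) = Add(J, Mul(N, Pow(J, 2))))
Mul(Add(Add(113942, Mul(-1, 182573)), -488631), Add(Function('V')(525, -52), 250708)) = Mul(Add(Add(113942, Mul(-1, 182573)), -488631), Add(Mul(-52, Add(1, Mul(-52, 525))), 250708)) = Mul(Add(Add(113942, -182573), -488631), Add(Mul(-52, Add(1, -27300)), 250708)) = Mul(Add(-68631, -488631), Add(Mul(-52, -27299), 250708)) = Mul(-557262, Add(1419548, 250708)) = Mul(-557262, 1670256) = -930770199072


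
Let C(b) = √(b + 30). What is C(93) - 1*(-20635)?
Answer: 20635 + √123 ≈ 20646.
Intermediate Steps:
C(b) = √(30 + b)
C(93) - 1*(-20635) = √(30 + 93) - 1*(-20635) = √123 + 20635 = 20635 + √123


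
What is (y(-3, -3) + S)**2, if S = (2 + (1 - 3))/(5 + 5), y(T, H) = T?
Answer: 9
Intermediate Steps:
S = 0 (S = (2 - 2)/10 = 0*(1/10) = 0)
(y(-3, -3) + S)**2 = (-3 + 0)**2 = (-3)**2 = 9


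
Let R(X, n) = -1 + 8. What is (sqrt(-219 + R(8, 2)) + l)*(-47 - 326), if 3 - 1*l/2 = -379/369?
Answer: -1108556/369 - 746*I*sqrt(53) ≈ -3004.2 - 5431.0*I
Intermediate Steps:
R(X, n) = 7
l = 2972/369 (l = 6 - (-758)/369 = 6 - 2*(-379/369) = 6 + 758/369 = 2972/369 ≈ 8.0542)
(sqrt(-219 + R(8, 2)) + l)*(-47 - 326) = (sqrt(-219 + 7) + 2972/369)*(-47 - 326) = (sqrt(-212) + 2972/369)*(-373) = (2*I*sqrt(53) + 2972/369)*(-373) = (2972/369 + 2*I*sqrt(53))*(-373) = -1108556/369 - 746*I*sqrt(53)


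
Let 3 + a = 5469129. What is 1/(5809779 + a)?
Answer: 1/11278905 ≈ 8.8661e-8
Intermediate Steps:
a = 5469126 (a = -3 + 5469129 = 5469126)
1/(5809779 + a) = 1/(5809779 + 5469126) = 1/11278905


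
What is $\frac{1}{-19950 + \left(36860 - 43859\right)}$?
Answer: $- \frac{1}{26949} \approx -3.7107 \cdot 10^{-5}$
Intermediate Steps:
$\frac{1}{-19950 + \left(36860 - 43859\right)} = \frac{1}{-19950 - 6999} = \frac{1}{-26949} = - \frac{1}{26949}$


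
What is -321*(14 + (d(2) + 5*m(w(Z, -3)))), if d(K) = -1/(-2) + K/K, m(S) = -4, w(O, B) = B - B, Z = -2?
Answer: 2889/2 ≈ 1444.5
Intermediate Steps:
w(O, B) = 0
d(K) = 3/2 (d(K) = -1*(-½) + 1 = ½ + 1 = 3/2)
-321*(14 + (d(2) + 5*m(w(Z, -3)))) = -321*(14 + (3/2 + 5*(-4))) = -321*(14 + (3/2 - 20)) = -321*(14 - 37/2) = -321*(-9/2) = 2889/2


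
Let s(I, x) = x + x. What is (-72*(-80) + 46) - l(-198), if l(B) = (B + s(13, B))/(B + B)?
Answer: 11609/2 ≈ 5804.5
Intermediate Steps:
s(I, x) = 2*x
l(B) = 3/2 (l(B) = (B + 2*B)/(B + B) = (3*B)/((2*B)) = (3*B)*(1/(2*B)) = 3/2)
(-72*(-80) + 46) - l(-198) = (-72*(-80) + 46) - 1*3/2 = (5760 + 46) - 3/2 = 5806 - 3/2 = 11609/2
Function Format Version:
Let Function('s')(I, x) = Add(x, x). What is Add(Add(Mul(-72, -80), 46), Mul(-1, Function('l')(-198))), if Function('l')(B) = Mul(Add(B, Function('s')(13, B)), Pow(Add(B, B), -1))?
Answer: Rational(11609, 2) ≈ 5804.5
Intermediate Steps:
Function('s')(I, x) = Mul(2, x)
Function('l')(B) = Rational(3, 2) (Function('l')(B) = Mul(Add(B, Mul(2, B)), Pow(Add(B, B), -1)) = Mul(Mul(3, B), Pow(Mul(2, B), -1)) = Mul(Mul(3, B), Mul(Rational(1, 2), Pow(B, -1))) = Rational(3, 2))
Add(Add(Mul(-72, -80), 46), Mul(-1, Function('l')(-198))) = Add(Add(Mul(-72, -80), 46), Mul(-1, Rational(3, 2))) = Add(Add(5760, 46), Rational(-3, 2)) = Add(5806, Rational(-3, 2)) = Rational(11609, 2)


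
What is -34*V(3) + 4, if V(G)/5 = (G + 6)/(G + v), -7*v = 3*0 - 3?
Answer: -1769/4 ≈ -442.25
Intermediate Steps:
v = 3/7 (v = -(3*0 - 3)/7 = -(0 - 3)/7 = -⅐*(-3) = 3/7 ≈ 0.42857)
V(G) = 5*(6 + G)/(3/7 + G) (V(G) = 5*((G + 6)/(G + 3/7)) = 5*((6 + G)/(3/7 + G)) = 5*(6 + G)/(3/7 + G))
-34*V(3) + 4 = -1190*(6 + 3)/(3 + 7*3) + 4 = -1190*9/(3 + 21) + 4 = -1190*9/24 + 4 = -34*105/8 + 4 = -1785/4 + 4 = -1769/4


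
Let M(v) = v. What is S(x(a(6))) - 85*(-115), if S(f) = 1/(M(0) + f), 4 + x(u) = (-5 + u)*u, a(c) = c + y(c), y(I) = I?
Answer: 782001/80 ≈ 9775.0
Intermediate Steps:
a(c) = 2*c (a(c) = c + c = 2*c)
x(u) = -4 + u*(-5 + u) (x(u) = -4 + (-5 + u)*u = -4 + u*(-5 + u))
S(f) = 1/f (S(f) = 1/(0 + f) = 1/f)
S(x(a(6))) - 85*(-115) = 1/(-4 + (2*6)² - 10*6) - 85*(-115) = 1/(-4 + 12² - 5*12) + 9775 = 1/(-4 + 144 - 60) + 9775 = 1/80 + 9775 = 782001/80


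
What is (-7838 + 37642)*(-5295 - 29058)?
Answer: -1023856812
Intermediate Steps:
(-7838 + 37642)*(-5295 - 29058) = 29804*(-34353) = -1023856812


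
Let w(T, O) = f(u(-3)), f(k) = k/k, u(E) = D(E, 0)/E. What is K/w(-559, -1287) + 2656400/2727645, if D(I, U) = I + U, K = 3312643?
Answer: 1807143354427/545529 ≈ 3.3126e+6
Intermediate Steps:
u(E) = 1 (u(E) = (E + 0)/E = E/E = 1)
f(k) = 1
w(T, O) = 1
K/w(-559, -1287) + 2656400/2727645 = 3312643/1 + 2656400/2727645 = 3312643*1 + 2656400*(1/2727645) = 3312643 + 531280/545529 = 1807143354427/545529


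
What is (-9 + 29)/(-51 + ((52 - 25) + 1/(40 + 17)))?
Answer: -1140/1367 ≈ -0.83394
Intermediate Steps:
(-9 + 29)/(-51 + ((52 - 25) + 1/(40 + 17))) = 20/(-51 + (27 + 1/57)) = 20/(-51 + 1540/57) = 20/(-1367/57) = 20*(-57/1367) = -1140/1367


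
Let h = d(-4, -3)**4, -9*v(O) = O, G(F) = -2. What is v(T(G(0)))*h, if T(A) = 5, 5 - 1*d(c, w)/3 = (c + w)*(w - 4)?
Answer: -168664320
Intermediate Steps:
d(c, w) = 15 - 3*(-4 + w)*(c + w) (d(c, w) = 15 - 3*(c + w)*(w - 4) = 15 - 3*(c + w)*(-4 + w) = 15 - 3*(-4 + w)*(c + w))
v(O) = -O/9
h = 303595776 (h = (15 - 3*(-3)**2 + 12*(-4) + 12*(-3) - 3*(-4)*(-3))**4 = (15 - 3*9 - 48 - 36 - 36)**4 = (15 - 27 - 48 - 36 - 36)**4 = (-132)**4 = 303595776)
v(T(G(0)))*h = -1/9*5*303595776 = -5/9*303595776 = -168664320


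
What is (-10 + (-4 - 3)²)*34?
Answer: 1326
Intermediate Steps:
(-10 + (-4 - 3)²)*34 = (-10 + (-7)²)*34 = (-10 + 49)*34 = 39*34 = 1326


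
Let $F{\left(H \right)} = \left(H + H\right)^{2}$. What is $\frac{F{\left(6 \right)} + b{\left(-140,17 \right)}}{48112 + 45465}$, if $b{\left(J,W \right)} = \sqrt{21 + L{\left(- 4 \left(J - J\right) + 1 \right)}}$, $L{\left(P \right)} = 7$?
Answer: $\frac{144}{93577} + \frac{2 \sqrt{7}}{93577} \approx 0.0015954$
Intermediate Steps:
$b{\left(J,W \right)} = 2 \sqrt{7}$ ($b{\left(J,W \right)} = \sqrt{21 + 7} = \sqrt{28} = 2 \sqrt{7}$)
$F{\left(H \right)} = 4 H^{2}$ ($F{\left(H \right)} = \left(2 H\right)^{2} = 4 H^{2}$)
$\frac{F{\left(6 \right)} + b{\left(-140,17 \right)}}{48112 + 45465} = \frac{4 \cdot 6^{2} + 2 \sqrt{7}}{48112 + 45465} = \frac{4 \cdot 36 + 2 \sqrt{7}}{93577} = \left(144 + 2 \sqrt{7}\right) \frac{1}{93577} = \frac{144}{93577} + \frac{2 \sqrt{7}}{93577}$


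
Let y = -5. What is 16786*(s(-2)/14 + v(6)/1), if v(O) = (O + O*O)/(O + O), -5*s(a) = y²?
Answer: 52756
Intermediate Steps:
s(a) = -5 (s(a) = -⅕*(-5)² = -⅕*25 = -5)
v(O) = (O + O²)/(2*O) (v(O) = (O + O²)/((2*O)) = (O + O²)*(1/(2*O)) = (O + O²)/(2*O))
16786*(s(-2)/14 + v(6)/1) = 16786*(-5/14 + (½ + (½)*6)/1) = 16786*(-5*1/14 + (½ + 3)*1) = 16786*(-5/14 + (7/2)*1) = 16786*(-5/14 + 7/2) = 16786*(22/7) = 52756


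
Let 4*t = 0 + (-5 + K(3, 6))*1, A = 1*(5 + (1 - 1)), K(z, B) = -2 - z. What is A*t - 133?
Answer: -291/2 ≈ -145.50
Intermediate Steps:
A = 5 (A = 1*(5 + 0) = 1*5 = 5)
t = -5/2 (t = (0 + (-5 + (-2 - 1*3))*1)/4 = (0 + (-5 + (-2 - 3))*1)/4 = (0 + (-5 - 5)*1)/4 = (0 - 10*1)/4 = (0 - 10)/4 = (1/4)*(-10) = -5/2 ≈ -2.5000)
A*t - 133 = 5*(-5/2) - 133 = -25/2 - 133 = -291/2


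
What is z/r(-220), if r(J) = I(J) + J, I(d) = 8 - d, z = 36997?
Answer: 36997/8 ≈ 4624.6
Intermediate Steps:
r(J) = 8 (r(J) = (8 - J) + J = 8)
z/r(-220) = 36997/8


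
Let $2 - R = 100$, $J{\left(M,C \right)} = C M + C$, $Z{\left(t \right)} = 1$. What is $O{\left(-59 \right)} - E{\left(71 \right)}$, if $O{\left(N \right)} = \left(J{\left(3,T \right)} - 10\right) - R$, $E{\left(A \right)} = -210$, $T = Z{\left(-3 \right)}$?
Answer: $302$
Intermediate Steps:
$T = 1$
$J{\left(M,C \right)} = C + C M$
$R = -98$ ($R = 2 - 100 = -98$)
$O{\left(N \right)} = 92$ ($O{\left(N \right)} = \left(1 \left(1 + 3\right) - 10\right) - -98 = \left(1 \cdot 4 - 10\right) + 98 = \left(4 - 10\right) + 98 = -6 + 98 = 92$)
$O{\left(-59 \right)} - E{\left(71 \right)} = 92 - -210 = 92 + 210 = 302$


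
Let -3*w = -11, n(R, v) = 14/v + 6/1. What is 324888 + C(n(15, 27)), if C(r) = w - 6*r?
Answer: 2923673/9 ≈ 3.2485e+5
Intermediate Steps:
n(R, v) = 6 + 14/v (n(R, v) = 14/v + 6*1 = 14/v + 6 = 6 + 14/v)
w = 11/3 (w = -⅓*(-11) = 11/3 ≈ 3.6667)
C(r) = 11/3 - 6*r
324888 + C(n(15, 27)) = 324888 + (11/3 - 6*(6 + 14/27)) = 324888 + (11/3 - 6*176/27) = 324888 + (11/3 - 352/9) = 324888 - 319/9 = 2923673/9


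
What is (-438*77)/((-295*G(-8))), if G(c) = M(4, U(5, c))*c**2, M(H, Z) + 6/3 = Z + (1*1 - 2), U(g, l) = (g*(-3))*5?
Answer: -5621/245440 ≈ -0.022902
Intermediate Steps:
U(g, l) = -15*g (U(g, l) = -3*g*5 = -15*g)
M(H, Z) = -3 + Z (M(H, Z) = -2 + (Z + (1*1 - 2)) = -2 + (Z + (1 - 2)) = -2 + (Z - 1) = -2 + (-1 + Z) = -3 + Z)
G(c) = -78*c**2 (G(c) = (-3 - 15*5)*c**2 = (-3 - 75)*c**2 = -78*c**2)
(-438*77)/((-295*G(-8))) = (-438*77)/((-(-23010)*(-8)**2)) = -33726/((-(-23010)*64)) = -33726/((-295*(-4992))) = -33726/1472640 = -33726*1/1472640 = -5621/245440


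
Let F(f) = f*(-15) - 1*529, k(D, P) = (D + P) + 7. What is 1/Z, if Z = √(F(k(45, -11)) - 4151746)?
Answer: -I*√4152890/4152890 ≈ -0.00049071*I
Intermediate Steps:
k(D, P) = 7 + D + P
F(f) = -529 - 15*f (F(f) = -15*f - 529 = -529 - 15*f)
Z = I*√4152890 (Z = √((-529 - 15*(7 + 45 - 11)) - 4151746) = √((-529 - 15*41) - 4151746) = √((-529 - 615) - 4151746) = √(-1144 - 4151746) = √(-4152890) = I*√4152890 ≈ 2037.9*I)
1/Z = 1/(I*√4152890) = -I*√4152890/4152890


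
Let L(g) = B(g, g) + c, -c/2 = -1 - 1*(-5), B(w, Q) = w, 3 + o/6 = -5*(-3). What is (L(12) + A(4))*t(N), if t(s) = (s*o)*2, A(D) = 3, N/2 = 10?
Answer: 20160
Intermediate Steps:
N = 20 (N = 2*10 = 20)
o = 72 (o = -18 + 6*(-5*(-3)) = -18 + 6*15 = -18 + 90 = 72)
t(s) = 144*s (t(s) = (s*72)*2 = (72*s)*2 = 144*s)
c = -8 (c = -2*(-1 - 1*(-5)) = -2*(-1 + 5) = -2*4 = -8)
L(g) = -8 + g (L(g) = g - 8 = -8 + g)
(L(12) + A(4))*t(N) = ((-8 + 12) + 3)*(144*20) = (4 + 3)*2880 = 7*2880 = 20160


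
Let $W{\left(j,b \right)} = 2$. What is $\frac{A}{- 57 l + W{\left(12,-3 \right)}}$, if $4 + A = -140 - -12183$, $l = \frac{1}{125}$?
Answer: $\frac{1504875}{193} \approx 7797.3$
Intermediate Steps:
$l = \frac{1}{125} \approx 0.008$
$A = 12039$ ($A = -4 - -12043 = -4 + \left(-140 + 12183\right) = -4 + 12043 = 12039$)
$\frac{A}{- 57 l + W{\left(12,-3 \right)}} = \frac{12039}{\left(-57\right) \frac{1}{125} + 2} = \frac{12039}{- \frac{57}{125} + 2} = \frac{12039}{\frac{193}{125}} = 12039 \cdot \frac{125}{193} = \frac{1504875}{193}$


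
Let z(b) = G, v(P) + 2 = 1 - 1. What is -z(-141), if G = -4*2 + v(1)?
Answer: 10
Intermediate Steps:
v(P) = -2 (v(P) = -2 + (1 - 1) = -2 + 0 = -2)
G = -10 (G = -4*2 - 2 = -8 - 2 = -10)
z(b) = -10
-z(-141) = -1*(-10) = 10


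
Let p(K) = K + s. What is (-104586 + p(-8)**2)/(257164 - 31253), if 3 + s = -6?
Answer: -104297/225911 ≈ -0.46167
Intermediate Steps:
s = -9 (s = -3 - 6 = -9)
p(K) = -9 + K (p(K) = K - 9 = -9 + K)
(-104586 + p(-8)**2)/(257164 - 31253) = (-104586 + (-9 - 8)**2)/(257164 - 31253) = (-104586 + (-17)**2)/225911 = (-104586 + 289)*(1/225911) = -104297*1/225911 = -104297/225911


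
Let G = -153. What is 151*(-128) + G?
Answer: -19481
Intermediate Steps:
151*(-128) + G = 151*(-128) - 153 = -19328 - 153 = -19481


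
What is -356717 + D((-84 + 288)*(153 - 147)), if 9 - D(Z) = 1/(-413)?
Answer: -147320403/413 ≈ -3.5671e+5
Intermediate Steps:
D(Z) = 3718/413 (D(Z) = 9 - 1/(-413) = 9 - 1*(-1/413) = 9 + 1/413 = 3718/413)
-356717 + D((-84 + 288)*(153 - 147)) = -356717 + 3718/413 = -147320403/413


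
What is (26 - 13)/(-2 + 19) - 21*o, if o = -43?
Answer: 15364/17 ≈ 903.76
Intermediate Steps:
(26 - 13)/(-2 + 19) - 21*o = (26 - 13)/(-2 + 19) - 21*(-43) = 13/17 + 903 = 15364/17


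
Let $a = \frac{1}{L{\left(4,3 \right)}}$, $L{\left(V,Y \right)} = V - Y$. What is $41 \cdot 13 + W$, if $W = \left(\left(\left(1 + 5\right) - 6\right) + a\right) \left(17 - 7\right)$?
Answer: $543$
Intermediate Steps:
$a = 1$ ($a = \frac{1}{4 - 3} = 1^{-1} = 1$)
$W = 10$ ($W = \left(\left(\left(1 + 5\right) - 6\right) + 1\right) \left(17 - 7\right) = \left(\left(6 - 6\right) + 1\right) 10 = \left(0 + 1\right) 10 = 1 \cdot 10 = 10$)
$41 \cdot 13 + W = 41 \cdot 13 + 10 = 533 + 10 = 543$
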